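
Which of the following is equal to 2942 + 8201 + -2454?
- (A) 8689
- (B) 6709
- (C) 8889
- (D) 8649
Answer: A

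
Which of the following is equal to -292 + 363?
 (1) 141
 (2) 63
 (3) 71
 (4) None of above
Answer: 3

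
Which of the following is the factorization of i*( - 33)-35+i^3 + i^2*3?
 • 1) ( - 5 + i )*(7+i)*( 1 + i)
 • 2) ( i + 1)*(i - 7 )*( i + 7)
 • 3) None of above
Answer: 1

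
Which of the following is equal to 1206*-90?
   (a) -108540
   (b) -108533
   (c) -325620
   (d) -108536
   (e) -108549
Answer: a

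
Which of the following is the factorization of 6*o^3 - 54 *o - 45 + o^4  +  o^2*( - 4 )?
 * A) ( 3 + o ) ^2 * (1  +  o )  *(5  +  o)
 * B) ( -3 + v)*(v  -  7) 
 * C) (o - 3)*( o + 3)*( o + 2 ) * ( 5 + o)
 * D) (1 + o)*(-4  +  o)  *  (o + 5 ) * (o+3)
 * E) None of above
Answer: E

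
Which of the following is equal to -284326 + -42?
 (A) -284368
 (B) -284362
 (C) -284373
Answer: A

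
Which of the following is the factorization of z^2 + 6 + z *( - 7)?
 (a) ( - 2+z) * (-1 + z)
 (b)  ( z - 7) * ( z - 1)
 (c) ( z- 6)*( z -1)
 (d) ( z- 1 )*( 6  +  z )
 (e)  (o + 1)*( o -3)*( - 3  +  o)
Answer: c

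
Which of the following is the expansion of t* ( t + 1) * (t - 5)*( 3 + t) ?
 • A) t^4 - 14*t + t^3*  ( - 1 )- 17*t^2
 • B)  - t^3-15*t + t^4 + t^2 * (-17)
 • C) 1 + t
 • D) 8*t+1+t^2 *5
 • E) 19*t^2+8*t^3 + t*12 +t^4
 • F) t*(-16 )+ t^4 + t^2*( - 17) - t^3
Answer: B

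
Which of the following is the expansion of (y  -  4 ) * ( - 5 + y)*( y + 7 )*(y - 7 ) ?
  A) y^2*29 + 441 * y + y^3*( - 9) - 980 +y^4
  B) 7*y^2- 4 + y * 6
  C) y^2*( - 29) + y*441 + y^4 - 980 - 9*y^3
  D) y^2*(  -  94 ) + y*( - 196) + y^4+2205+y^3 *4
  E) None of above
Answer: C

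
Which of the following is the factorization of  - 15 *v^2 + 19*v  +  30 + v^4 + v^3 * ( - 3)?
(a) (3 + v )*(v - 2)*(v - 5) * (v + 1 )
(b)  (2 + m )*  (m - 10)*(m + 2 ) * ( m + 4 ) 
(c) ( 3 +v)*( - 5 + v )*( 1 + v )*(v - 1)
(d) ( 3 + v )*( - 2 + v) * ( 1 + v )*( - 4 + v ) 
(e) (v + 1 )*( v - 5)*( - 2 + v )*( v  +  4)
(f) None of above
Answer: a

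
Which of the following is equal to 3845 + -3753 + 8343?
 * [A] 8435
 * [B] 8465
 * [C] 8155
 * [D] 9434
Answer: A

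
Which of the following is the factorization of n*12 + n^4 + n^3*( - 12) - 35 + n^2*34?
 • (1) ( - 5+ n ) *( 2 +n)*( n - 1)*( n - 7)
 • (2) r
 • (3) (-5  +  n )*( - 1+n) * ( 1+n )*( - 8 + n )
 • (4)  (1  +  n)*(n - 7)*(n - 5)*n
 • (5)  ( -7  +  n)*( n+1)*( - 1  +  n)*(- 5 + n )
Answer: 5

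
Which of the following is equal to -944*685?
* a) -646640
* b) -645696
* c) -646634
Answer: a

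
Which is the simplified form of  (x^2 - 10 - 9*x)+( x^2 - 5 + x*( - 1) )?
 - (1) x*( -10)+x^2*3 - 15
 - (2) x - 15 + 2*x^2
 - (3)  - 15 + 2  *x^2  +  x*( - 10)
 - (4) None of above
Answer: 3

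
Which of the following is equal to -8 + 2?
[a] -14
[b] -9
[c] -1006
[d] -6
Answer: d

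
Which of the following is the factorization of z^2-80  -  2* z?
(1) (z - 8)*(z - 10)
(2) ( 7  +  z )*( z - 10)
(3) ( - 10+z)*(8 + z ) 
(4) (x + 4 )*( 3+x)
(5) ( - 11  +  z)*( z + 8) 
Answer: 3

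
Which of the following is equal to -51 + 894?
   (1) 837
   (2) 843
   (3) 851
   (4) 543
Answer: 2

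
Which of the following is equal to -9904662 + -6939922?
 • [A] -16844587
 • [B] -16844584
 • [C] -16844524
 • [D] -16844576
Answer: B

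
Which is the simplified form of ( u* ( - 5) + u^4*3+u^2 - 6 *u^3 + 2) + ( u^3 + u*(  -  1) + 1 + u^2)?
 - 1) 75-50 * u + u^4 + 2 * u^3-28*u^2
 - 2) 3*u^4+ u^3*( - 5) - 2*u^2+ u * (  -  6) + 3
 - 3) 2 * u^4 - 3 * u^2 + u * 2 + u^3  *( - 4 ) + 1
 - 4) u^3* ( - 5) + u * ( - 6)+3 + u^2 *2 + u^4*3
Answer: 4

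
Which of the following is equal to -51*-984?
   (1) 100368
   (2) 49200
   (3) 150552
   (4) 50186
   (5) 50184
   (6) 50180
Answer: 5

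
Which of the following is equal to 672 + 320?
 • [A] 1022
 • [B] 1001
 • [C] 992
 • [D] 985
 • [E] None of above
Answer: C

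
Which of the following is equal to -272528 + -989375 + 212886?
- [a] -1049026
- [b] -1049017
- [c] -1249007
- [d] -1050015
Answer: b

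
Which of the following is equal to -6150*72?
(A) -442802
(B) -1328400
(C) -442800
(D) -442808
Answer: C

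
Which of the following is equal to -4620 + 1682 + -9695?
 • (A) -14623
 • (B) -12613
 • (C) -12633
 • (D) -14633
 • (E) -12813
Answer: C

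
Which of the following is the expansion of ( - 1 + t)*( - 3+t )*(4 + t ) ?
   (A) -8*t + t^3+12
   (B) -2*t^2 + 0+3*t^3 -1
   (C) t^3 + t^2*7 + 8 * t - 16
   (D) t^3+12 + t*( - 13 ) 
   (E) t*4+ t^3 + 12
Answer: D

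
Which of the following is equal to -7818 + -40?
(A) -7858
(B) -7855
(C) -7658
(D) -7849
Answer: A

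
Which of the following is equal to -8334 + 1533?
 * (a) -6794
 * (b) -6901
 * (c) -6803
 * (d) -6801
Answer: d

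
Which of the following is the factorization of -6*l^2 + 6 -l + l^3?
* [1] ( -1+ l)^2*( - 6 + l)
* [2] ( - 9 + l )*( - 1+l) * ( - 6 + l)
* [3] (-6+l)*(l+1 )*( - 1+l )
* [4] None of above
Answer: 3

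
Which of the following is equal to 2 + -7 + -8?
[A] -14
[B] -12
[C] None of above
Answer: C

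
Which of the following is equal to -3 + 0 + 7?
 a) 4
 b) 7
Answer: a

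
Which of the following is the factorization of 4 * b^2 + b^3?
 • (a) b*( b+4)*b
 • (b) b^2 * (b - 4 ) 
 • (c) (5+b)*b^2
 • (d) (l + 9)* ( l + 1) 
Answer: a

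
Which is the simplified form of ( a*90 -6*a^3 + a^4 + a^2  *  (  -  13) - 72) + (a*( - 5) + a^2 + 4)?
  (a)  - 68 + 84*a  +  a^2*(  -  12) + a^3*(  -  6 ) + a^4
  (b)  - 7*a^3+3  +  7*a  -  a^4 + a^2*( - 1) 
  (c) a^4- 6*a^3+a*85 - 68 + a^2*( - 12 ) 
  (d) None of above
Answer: c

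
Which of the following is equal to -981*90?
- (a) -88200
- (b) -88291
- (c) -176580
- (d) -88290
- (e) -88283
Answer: d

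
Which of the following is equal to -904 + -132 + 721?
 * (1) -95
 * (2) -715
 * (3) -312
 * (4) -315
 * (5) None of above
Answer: 4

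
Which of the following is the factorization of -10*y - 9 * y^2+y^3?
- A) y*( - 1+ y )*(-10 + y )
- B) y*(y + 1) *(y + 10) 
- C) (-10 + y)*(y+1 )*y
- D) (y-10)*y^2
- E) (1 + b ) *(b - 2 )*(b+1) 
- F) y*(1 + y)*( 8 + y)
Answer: C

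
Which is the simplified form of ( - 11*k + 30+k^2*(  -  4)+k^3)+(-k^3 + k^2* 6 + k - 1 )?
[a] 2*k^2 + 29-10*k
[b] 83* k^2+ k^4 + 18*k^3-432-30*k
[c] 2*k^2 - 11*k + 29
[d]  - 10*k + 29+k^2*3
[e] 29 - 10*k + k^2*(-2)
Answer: a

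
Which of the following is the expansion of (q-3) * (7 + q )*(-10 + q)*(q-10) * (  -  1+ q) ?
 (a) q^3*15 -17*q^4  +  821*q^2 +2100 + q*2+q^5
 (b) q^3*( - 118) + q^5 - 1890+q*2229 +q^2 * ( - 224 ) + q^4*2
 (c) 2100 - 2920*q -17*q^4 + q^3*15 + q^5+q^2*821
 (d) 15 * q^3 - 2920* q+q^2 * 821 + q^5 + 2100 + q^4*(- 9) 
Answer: c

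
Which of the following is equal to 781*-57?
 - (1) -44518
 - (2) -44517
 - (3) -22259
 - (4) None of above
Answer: 2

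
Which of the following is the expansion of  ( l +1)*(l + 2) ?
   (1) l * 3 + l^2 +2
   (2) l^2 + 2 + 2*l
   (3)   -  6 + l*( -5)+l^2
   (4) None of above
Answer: 1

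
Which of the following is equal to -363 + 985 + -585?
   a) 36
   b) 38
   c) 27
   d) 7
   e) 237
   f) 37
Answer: f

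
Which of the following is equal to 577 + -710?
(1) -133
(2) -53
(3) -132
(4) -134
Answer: 1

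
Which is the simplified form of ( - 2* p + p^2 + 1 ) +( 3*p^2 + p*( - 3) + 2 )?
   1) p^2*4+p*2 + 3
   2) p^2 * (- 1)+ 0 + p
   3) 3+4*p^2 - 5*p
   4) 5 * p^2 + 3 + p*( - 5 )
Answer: 3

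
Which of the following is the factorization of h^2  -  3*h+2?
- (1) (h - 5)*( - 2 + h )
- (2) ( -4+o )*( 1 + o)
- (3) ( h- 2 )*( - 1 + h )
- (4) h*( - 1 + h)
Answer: 3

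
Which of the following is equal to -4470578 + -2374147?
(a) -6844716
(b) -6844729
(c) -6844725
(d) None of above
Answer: c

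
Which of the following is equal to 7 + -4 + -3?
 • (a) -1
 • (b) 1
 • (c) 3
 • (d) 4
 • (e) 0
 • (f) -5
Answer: e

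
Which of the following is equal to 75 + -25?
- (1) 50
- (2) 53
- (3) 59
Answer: 1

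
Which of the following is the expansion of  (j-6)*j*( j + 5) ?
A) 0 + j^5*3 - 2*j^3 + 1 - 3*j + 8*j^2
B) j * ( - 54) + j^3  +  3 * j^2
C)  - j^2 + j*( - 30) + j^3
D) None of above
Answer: C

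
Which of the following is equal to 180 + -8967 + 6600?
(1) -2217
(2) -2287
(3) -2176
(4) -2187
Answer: 4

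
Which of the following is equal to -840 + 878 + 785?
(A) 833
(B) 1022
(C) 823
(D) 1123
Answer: C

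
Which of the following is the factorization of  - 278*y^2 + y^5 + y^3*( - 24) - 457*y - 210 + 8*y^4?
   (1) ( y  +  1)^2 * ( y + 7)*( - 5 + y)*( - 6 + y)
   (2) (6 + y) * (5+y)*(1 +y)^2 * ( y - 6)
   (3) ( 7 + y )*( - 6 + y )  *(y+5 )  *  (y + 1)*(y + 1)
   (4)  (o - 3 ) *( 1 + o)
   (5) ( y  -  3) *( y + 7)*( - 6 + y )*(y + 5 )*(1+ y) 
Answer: 3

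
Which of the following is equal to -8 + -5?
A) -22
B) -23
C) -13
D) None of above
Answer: C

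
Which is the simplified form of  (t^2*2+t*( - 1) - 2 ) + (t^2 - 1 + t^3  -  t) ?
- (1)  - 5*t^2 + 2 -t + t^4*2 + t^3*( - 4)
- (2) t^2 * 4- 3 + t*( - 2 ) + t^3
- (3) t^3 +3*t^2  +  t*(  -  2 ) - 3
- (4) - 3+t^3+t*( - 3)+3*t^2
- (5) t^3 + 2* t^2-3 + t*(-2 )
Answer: 3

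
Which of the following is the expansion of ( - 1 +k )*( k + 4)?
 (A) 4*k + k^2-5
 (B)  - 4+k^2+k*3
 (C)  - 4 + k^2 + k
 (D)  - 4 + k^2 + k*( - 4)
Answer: B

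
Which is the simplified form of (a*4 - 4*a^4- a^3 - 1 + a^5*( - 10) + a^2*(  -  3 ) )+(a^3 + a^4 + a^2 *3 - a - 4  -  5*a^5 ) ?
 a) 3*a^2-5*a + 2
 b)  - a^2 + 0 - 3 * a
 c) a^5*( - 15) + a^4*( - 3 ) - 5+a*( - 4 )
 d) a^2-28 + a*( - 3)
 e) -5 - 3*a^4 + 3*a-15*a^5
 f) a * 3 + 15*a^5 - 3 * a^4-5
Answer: e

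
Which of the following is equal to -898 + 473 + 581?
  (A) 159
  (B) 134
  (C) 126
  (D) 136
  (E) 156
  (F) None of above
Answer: E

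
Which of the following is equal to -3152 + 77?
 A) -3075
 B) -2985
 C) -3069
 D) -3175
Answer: A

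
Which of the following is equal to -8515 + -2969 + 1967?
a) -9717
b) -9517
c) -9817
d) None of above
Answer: b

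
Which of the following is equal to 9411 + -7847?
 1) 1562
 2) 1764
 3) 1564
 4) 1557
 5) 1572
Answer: 3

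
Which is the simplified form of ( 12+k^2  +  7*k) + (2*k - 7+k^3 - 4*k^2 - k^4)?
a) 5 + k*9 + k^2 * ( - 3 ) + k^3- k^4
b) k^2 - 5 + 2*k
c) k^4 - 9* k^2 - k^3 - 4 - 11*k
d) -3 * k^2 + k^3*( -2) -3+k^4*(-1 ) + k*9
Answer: a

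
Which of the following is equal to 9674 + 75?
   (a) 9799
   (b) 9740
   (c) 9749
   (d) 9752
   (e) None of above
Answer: c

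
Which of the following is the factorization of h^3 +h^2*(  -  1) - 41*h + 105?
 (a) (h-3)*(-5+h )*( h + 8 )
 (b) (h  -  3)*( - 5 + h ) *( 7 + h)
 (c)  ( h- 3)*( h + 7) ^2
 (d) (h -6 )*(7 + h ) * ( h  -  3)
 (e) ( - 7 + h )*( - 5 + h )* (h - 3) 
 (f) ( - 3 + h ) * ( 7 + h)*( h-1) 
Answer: b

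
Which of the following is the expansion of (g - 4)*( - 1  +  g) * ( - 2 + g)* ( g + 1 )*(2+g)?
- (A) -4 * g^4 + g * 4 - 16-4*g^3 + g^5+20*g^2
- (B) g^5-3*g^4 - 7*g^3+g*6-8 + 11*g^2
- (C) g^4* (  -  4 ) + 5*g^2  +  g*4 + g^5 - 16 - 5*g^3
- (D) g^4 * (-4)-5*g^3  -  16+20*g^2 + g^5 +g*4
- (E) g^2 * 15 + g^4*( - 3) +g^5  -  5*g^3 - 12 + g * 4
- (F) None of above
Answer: D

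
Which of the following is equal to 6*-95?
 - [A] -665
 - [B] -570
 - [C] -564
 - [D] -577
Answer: B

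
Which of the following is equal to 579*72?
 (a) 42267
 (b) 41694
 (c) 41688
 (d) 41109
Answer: c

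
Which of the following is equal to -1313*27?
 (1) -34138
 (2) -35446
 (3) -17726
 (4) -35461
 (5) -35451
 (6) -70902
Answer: 5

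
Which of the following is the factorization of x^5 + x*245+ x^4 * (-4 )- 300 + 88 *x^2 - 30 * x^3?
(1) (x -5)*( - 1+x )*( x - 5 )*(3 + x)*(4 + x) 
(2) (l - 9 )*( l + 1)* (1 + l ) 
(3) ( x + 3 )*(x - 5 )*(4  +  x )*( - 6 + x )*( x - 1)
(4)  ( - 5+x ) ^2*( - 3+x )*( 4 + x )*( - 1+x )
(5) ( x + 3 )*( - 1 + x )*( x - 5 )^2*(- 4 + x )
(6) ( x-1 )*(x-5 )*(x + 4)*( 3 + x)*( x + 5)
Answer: 1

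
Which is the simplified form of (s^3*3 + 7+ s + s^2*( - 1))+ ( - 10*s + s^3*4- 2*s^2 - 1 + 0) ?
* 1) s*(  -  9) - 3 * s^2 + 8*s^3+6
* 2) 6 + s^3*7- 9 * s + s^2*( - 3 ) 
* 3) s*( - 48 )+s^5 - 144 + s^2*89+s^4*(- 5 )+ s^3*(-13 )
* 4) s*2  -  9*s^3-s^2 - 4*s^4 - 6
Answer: 2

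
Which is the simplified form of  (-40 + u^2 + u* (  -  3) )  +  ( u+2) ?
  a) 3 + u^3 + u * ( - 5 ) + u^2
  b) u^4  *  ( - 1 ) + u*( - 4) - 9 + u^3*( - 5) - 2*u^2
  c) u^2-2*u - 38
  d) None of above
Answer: c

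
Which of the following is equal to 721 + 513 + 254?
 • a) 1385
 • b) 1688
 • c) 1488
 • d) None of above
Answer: c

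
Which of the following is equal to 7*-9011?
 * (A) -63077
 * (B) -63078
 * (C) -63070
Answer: A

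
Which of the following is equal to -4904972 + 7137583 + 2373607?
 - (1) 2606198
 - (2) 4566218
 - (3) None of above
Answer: 3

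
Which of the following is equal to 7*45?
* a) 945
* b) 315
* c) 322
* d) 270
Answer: b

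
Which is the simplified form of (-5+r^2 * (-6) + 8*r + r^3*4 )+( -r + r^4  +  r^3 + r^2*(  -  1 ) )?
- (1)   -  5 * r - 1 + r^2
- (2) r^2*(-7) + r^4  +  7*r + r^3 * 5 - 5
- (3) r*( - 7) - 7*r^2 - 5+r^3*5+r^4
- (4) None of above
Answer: 2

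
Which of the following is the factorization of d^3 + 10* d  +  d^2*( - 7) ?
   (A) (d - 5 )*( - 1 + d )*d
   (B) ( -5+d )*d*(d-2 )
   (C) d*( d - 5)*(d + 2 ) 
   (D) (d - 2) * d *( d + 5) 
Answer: B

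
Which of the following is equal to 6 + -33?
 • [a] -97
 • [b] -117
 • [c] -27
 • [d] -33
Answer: c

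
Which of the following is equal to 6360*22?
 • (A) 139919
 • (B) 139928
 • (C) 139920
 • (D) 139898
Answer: C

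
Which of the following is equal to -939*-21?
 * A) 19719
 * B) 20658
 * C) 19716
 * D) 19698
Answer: A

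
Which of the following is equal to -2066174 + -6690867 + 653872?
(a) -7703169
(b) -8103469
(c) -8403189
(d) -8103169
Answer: d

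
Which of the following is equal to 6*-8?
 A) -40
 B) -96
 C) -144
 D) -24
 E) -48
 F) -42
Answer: E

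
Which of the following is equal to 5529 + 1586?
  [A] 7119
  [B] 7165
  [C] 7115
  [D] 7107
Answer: C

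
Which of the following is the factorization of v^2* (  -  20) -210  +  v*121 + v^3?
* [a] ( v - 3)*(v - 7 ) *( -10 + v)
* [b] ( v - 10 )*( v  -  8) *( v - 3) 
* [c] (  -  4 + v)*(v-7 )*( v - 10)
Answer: a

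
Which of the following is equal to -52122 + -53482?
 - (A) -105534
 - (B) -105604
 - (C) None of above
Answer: B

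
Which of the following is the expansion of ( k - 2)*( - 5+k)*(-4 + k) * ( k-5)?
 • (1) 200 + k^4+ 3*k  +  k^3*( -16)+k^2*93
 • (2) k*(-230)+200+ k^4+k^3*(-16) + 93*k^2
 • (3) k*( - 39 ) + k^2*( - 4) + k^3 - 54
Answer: 2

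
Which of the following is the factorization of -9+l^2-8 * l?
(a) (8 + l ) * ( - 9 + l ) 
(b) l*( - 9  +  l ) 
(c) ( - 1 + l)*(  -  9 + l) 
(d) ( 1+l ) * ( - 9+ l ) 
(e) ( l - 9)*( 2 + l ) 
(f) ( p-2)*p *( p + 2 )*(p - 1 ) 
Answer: d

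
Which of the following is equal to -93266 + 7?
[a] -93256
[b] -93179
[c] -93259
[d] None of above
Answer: c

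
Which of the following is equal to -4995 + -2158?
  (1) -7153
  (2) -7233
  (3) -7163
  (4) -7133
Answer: 1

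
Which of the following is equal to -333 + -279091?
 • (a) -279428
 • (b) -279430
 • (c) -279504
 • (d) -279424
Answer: d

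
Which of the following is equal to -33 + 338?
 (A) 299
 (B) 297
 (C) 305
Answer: C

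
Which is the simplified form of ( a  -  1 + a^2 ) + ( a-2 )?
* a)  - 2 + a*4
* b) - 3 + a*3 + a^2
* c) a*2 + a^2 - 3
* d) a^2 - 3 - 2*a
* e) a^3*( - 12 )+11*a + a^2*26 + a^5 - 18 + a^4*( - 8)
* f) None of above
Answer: c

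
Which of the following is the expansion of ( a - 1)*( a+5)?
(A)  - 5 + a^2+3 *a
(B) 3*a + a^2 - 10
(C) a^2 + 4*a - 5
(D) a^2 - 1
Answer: C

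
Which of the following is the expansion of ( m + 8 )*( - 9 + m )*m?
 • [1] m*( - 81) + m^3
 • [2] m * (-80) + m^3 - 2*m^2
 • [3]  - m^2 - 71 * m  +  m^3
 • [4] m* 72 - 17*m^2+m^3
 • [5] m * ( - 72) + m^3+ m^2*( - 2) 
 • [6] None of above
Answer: 6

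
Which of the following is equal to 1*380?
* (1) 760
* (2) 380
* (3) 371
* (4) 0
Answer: 2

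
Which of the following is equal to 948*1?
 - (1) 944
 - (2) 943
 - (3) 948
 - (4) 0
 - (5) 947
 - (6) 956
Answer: 3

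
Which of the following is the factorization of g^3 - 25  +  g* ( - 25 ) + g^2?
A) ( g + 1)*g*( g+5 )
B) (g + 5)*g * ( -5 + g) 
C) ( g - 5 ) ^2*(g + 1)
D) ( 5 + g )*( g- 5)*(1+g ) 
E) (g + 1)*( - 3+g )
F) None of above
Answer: D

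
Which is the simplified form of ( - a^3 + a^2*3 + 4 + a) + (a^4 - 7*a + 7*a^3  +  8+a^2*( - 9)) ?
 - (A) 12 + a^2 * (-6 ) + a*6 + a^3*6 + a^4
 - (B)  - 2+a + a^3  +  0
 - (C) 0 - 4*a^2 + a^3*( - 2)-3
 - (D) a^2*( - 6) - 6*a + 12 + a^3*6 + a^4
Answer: D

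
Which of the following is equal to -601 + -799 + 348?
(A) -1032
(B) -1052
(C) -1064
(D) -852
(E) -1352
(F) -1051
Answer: B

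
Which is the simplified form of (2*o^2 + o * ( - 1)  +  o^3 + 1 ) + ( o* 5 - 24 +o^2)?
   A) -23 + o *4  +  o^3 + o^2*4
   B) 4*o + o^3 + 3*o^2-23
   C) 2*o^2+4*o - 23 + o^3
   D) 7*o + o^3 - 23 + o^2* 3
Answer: B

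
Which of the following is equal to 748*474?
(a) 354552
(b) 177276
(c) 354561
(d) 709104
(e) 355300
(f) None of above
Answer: a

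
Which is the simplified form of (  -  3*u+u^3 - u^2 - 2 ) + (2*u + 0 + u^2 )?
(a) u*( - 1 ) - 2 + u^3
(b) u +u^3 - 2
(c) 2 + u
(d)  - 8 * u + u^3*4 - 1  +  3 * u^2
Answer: a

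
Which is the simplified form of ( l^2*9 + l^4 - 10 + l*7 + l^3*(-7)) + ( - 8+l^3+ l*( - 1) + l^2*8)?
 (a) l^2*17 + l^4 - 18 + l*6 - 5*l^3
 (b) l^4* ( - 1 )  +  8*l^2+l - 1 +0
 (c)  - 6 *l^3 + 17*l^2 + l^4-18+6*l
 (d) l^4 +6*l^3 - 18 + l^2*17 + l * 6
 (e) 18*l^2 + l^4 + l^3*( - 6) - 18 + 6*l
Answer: c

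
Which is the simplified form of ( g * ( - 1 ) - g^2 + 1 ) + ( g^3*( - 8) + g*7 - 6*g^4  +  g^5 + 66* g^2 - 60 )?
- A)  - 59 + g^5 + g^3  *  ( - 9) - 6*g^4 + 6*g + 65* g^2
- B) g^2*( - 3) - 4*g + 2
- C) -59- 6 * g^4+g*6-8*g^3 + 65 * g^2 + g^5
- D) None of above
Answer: C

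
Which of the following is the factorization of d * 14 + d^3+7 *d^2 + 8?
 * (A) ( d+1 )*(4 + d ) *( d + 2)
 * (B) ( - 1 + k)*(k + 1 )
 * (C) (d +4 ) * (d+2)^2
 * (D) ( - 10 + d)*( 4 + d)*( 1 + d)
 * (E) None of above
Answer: A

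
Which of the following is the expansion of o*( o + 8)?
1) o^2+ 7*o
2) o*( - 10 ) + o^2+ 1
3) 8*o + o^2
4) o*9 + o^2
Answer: 3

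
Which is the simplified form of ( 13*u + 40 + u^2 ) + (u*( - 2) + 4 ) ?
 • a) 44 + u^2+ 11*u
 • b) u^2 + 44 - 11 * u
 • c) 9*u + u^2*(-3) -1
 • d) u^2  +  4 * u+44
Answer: a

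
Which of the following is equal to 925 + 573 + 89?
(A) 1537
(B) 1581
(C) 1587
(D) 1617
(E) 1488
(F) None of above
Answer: C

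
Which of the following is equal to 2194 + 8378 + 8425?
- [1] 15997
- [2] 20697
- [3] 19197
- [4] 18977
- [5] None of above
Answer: 5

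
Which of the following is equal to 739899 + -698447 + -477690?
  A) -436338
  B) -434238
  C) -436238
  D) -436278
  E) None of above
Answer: C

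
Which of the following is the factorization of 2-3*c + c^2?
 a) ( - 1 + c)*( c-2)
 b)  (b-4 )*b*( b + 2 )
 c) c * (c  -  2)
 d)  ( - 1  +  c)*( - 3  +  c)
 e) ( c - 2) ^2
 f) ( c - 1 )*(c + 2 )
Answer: a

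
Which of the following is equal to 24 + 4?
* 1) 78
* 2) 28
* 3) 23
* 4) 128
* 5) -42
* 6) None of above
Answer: 2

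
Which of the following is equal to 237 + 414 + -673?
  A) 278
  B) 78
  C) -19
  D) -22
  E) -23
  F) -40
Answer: D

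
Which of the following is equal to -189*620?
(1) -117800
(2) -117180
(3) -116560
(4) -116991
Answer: 2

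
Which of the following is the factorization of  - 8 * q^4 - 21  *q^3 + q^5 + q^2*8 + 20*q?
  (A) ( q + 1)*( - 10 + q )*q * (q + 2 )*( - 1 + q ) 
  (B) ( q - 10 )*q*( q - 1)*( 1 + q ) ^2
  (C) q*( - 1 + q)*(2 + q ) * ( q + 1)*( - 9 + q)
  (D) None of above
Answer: A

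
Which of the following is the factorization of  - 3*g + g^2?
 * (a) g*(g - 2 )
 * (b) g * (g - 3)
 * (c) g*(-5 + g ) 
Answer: b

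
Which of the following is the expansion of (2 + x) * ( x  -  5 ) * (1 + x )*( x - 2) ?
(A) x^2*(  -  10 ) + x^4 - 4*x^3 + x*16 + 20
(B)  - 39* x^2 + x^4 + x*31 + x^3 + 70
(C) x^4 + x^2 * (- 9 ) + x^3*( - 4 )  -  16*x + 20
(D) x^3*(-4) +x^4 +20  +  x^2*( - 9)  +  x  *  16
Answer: D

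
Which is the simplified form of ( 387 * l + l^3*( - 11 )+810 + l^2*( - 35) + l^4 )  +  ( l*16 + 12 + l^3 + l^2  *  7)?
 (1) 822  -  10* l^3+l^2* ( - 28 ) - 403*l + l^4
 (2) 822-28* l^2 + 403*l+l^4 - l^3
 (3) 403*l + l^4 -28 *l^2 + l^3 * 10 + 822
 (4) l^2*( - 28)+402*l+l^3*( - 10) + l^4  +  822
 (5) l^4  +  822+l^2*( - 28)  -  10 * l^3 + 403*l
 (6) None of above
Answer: 5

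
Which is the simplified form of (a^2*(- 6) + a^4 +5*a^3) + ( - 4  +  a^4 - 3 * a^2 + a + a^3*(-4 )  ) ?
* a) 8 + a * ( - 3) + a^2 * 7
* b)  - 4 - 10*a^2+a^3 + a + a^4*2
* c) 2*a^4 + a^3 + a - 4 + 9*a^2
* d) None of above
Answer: d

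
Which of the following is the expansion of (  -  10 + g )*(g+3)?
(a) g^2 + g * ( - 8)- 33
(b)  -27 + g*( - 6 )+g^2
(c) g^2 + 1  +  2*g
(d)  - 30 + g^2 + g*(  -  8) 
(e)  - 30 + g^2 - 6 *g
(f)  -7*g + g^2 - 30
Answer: f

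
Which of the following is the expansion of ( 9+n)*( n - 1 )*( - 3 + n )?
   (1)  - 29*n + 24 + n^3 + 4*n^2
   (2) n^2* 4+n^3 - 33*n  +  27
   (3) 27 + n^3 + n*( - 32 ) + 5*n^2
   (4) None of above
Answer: 4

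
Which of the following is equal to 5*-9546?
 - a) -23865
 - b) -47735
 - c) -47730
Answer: c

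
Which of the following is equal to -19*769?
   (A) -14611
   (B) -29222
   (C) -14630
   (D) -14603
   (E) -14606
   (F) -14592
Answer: A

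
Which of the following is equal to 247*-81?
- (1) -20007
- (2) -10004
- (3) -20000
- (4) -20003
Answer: 1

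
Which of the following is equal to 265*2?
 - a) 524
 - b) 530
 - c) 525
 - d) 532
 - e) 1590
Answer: b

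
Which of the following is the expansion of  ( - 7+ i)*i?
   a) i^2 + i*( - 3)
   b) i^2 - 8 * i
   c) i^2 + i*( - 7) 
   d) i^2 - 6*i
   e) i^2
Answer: c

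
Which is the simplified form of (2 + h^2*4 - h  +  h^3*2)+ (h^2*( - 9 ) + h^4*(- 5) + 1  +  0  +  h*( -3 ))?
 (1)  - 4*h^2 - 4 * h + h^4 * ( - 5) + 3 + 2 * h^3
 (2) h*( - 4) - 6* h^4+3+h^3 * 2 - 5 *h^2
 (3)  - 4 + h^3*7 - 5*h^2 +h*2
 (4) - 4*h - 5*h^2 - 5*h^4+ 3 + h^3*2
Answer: 4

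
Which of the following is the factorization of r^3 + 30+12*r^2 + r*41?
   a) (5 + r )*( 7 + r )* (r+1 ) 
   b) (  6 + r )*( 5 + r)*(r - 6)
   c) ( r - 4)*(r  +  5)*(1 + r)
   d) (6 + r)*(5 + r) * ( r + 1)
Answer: d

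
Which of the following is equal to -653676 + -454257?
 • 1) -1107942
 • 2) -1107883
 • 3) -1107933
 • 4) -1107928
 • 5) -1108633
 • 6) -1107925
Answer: 3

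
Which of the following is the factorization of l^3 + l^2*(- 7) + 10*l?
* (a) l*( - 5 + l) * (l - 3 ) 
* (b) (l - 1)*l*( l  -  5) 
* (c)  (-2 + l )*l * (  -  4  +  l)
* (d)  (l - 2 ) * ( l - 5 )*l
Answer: d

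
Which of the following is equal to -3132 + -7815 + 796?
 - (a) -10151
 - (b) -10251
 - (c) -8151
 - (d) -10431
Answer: a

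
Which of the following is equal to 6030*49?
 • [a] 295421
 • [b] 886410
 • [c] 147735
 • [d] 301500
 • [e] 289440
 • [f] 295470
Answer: f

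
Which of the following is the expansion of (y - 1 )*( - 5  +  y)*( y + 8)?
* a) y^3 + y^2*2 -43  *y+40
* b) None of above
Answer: a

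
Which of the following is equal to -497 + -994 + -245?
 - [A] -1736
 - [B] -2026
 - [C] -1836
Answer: A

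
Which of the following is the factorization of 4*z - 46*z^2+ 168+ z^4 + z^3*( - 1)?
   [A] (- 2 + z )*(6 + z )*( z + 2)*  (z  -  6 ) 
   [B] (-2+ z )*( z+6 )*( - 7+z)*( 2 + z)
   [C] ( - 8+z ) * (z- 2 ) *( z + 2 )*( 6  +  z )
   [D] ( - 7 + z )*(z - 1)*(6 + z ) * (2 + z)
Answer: B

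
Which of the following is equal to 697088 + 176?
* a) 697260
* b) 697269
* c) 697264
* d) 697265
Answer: c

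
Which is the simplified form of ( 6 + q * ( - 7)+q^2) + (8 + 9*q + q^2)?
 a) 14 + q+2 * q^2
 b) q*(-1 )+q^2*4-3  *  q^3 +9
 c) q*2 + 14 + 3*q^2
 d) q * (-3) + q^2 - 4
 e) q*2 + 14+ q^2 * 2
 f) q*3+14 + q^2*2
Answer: e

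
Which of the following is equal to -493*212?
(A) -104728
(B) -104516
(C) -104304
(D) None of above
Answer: B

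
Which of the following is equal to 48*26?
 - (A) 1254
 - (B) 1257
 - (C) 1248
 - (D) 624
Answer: C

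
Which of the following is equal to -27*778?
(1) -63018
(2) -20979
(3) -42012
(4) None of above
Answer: 4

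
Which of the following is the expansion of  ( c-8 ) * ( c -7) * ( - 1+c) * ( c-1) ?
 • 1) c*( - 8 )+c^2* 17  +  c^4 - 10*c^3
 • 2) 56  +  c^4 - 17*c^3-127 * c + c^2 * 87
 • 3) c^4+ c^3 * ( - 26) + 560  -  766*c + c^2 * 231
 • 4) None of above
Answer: 2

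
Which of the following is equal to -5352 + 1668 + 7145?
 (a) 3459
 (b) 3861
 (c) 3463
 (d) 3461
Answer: d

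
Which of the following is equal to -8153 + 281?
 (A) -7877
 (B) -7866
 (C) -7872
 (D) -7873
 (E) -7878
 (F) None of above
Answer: C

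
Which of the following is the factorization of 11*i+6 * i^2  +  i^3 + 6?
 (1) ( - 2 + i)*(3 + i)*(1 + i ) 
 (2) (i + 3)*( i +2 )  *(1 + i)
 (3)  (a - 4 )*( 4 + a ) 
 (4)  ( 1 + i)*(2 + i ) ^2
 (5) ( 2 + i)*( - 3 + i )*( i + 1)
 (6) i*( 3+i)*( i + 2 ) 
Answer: 2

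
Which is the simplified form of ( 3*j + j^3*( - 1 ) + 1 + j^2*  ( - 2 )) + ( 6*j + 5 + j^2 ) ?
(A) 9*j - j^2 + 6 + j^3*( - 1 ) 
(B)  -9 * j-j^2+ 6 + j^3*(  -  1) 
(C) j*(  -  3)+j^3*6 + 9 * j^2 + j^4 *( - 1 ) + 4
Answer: A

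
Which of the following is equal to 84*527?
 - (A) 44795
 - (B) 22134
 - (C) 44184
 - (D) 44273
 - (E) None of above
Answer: E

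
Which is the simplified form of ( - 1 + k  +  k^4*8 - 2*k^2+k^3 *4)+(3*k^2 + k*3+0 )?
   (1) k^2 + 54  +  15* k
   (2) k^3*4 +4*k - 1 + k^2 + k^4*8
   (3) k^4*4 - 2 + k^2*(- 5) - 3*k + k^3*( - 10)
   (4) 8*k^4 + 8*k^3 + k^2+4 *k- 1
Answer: 2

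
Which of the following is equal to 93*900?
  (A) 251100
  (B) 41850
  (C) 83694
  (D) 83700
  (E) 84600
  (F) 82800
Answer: D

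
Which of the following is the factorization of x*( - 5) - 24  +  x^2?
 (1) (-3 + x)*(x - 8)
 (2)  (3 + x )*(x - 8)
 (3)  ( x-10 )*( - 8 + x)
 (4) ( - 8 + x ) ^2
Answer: 2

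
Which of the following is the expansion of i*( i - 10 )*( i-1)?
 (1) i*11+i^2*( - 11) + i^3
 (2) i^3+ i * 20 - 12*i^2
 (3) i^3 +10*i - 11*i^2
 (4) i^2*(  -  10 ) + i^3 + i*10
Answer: 3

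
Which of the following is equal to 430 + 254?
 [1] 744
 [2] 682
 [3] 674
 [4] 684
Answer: 4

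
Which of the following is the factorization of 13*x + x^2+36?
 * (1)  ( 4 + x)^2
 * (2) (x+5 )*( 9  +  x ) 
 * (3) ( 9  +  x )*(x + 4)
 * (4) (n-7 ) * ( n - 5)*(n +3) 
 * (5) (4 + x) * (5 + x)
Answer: 3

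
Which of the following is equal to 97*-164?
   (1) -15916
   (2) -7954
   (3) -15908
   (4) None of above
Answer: 3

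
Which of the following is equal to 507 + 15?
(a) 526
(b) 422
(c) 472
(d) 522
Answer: d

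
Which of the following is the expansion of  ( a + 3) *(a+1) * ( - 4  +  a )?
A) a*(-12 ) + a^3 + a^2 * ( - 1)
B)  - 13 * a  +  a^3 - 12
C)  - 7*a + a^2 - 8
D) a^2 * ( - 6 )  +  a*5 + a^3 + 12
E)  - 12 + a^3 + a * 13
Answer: B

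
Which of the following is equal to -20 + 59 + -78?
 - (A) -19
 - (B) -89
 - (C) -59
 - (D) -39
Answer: D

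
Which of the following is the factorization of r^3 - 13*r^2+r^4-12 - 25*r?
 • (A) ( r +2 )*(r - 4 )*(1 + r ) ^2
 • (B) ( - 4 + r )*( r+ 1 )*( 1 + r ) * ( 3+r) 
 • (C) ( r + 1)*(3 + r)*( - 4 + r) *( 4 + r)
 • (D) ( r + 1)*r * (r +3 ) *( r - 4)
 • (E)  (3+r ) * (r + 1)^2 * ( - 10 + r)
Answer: B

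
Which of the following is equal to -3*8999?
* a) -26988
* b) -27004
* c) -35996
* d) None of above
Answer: d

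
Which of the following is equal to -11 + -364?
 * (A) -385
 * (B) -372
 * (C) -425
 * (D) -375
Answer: D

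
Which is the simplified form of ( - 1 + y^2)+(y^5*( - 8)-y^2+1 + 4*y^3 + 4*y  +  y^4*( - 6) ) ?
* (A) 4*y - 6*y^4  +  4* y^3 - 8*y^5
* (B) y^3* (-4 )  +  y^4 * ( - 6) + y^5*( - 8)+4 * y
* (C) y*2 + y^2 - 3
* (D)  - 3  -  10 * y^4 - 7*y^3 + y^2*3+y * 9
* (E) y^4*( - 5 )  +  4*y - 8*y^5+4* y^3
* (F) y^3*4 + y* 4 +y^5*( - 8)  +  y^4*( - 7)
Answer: A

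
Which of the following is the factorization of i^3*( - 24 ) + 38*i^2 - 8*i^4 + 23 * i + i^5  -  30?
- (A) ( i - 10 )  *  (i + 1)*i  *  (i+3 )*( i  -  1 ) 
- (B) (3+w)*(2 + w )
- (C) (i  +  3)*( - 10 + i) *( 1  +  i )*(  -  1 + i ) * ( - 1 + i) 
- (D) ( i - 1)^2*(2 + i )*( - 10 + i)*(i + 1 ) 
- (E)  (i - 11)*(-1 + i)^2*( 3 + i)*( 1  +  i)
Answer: C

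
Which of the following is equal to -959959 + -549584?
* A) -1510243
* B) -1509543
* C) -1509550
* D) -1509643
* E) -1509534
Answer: B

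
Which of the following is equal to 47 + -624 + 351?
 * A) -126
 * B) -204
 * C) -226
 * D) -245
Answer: C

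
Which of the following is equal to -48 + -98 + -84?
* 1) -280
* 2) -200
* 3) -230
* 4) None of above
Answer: 3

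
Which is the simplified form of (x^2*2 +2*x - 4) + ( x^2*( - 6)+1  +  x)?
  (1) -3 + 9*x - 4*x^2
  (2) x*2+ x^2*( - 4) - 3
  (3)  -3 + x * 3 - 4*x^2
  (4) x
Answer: 3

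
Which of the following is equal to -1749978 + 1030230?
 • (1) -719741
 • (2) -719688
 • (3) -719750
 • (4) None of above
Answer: 4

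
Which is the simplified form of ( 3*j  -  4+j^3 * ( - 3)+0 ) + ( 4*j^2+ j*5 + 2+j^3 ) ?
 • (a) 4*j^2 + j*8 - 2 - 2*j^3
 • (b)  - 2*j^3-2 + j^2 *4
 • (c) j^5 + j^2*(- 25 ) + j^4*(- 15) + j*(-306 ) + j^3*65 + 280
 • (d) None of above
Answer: a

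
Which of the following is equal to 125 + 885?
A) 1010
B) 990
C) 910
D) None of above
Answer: A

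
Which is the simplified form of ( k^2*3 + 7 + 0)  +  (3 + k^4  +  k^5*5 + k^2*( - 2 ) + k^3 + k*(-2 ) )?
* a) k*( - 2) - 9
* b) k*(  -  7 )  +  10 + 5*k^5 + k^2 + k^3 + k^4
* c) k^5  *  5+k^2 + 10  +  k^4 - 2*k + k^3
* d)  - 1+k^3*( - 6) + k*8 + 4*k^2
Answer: c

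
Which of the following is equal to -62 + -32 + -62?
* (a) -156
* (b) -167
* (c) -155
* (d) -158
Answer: a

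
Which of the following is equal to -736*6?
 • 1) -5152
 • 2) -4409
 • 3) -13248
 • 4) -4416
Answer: 4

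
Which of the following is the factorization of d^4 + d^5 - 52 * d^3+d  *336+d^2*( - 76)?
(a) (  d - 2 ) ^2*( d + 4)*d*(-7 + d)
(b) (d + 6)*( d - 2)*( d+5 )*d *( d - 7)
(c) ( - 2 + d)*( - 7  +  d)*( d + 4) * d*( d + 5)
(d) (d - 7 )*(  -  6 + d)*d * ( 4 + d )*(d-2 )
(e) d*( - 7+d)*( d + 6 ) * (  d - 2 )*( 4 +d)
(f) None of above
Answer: e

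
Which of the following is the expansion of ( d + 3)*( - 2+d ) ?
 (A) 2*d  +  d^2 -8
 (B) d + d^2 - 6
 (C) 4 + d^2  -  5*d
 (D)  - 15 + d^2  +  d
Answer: B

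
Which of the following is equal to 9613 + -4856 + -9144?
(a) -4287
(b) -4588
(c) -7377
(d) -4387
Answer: d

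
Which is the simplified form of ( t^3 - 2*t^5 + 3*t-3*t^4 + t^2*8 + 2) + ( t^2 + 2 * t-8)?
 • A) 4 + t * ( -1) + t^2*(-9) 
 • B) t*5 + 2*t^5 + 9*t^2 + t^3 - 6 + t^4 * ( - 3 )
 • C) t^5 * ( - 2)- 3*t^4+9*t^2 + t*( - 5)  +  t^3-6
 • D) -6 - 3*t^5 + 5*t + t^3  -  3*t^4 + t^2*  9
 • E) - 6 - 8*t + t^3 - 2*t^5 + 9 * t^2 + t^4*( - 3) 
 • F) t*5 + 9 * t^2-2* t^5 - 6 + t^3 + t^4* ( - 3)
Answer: F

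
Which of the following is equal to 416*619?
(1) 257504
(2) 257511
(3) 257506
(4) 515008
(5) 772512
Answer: 1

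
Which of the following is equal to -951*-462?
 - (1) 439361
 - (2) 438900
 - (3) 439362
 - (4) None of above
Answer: 3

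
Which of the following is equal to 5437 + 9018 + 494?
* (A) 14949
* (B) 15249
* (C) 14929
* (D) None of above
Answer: A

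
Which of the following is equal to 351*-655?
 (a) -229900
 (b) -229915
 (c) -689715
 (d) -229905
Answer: d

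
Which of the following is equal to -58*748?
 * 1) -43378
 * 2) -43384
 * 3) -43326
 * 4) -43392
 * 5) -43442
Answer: 2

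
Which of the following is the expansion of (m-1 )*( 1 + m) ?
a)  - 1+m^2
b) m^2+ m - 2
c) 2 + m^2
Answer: a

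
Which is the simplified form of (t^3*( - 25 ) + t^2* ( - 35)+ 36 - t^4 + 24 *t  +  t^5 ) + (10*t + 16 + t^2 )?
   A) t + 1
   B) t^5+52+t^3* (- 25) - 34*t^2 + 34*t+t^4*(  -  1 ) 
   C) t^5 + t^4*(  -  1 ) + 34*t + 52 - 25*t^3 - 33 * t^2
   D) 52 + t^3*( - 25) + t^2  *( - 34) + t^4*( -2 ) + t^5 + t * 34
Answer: B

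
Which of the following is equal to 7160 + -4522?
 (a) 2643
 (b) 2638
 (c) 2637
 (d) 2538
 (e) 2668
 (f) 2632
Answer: b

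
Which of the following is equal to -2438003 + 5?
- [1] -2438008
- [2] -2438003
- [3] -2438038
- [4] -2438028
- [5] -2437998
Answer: 5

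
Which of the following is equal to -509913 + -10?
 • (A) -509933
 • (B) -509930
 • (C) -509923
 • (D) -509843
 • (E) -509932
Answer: C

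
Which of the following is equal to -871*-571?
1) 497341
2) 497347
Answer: 1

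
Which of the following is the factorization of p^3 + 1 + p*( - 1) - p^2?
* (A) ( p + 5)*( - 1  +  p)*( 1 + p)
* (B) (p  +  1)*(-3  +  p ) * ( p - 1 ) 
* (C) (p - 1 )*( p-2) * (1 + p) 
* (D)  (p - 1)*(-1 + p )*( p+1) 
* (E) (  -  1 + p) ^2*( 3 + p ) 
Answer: D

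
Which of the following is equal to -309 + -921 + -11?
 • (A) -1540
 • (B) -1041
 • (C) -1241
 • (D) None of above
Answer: C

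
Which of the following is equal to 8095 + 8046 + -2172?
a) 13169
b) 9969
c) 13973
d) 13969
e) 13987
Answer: d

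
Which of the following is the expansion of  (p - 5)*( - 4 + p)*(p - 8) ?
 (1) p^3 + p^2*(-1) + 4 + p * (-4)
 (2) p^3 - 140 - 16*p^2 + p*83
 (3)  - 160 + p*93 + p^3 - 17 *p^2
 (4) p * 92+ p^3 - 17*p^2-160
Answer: 4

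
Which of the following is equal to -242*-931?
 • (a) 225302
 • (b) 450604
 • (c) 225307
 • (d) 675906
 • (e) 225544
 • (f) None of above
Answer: a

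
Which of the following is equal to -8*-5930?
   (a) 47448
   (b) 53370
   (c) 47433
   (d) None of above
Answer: d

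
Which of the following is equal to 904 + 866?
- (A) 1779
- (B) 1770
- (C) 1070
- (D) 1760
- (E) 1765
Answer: B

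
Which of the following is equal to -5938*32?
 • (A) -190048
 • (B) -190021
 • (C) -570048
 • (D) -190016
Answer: D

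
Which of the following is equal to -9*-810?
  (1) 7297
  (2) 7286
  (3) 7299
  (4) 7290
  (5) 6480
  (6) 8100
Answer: 4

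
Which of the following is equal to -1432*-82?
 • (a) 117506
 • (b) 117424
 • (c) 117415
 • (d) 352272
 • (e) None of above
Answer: b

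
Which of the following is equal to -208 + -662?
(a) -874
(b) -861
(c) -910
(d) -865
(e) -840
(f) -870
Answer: f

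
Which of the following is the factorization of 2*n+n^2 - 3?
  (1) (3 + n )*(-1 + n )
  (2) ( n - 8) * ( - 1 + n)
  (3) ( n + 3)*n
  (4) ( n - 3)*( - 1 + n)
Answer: 1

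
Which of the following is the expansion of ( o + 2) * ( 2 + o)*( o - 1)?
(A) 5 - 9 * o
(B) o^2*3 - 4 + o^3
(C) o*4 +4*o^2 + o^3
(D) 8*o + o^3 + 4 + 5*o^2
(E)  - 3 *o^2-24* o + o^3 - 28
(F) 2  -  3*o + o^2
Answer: B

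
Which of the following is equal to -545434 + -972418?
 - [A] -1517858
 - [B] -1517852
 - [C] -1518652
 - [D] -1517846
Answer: B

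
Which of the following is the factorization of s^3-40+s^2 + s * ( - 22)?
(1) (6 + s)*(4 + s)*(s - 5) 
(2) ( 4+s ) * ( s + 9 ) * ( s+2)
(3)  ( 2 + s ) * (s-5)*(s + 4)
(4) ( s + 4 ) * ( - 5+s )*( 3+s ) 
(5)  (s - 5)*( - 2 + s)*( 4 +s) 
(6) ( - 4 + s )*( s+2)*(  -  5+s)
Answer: 3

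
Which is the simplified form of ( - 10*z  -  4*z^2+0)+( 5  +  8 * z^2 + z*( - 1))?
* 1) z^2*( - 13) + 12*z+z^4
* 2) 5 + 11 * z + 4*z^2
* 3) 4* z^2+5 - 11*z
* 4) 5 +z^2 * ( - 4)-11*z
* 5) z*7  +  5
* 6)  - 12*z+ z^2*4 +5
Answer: 3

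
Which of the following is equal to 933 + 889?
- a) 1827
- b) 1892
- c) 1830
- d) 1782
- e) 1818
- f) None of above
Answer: f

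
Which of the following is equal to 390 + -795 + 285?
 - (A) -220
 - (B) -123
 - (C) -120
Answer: C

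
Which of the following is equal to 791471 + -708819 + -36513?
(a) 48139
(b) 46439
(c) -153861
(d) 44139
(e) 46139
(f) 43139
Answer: e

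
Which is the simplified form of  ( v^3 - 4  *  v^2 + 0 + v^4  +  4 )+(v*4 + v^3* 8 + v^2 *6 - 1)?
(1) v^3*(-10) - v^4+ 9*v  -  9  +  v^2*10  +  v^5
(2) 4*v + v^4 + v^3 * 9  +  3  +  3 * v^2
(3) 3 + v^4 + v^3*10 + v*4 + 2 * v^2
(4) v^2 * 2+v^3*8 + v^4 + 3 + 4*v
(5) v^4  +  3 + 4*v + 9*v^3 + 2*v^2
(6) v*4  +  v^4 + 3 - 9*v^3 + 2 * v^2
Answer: 5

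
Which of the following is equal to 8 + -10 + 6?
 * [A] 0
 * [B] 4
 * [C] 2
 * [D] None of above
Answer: B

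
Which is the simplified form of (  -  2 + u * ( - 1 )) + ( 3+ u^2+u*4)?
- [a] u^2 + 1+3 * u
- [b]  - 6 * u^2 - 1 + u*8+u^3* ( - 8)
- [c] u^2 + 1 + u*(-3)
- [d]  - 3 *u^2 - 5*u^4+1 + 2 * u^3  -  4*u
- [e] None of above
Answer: a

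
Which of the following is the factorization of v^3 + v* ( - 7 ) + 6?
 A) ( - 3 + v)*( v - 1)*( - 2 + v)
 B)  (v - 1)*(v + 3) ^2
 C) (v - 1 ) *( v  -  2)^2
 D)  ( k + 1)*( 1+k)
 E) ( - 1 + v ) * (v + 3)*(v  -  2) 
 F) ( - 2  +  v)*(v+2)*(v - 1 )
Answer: E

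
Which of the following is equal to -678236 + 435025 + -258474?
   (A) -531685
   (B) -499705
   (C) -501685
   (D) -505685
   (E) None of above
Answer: C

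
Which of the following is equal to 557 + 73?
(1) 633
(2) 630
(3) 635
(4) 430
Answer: 2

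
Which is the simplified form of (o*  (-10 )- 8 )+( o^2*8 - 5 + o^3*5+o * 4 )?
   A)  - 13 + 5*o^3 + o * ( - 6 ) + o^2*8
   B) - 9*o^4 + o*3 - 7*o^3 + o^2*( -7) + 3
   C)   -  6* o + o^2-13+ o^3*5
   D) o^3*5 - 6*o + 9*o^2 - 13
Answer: A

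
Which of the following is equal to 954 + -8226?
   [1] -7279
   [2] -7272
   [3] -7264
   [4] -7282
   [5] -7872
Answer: 2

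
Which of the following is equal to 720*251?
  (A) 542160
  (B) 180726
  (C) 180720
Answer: C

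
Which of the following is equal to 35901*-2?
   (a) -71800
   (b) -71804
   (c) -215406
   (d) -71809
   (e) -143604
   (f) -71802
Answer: f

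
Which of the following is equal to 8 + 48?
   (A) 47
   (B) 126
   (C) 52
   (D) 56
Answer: D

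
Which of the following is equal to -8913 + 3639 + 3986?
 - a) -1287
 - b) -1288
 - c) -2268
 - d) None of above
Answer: b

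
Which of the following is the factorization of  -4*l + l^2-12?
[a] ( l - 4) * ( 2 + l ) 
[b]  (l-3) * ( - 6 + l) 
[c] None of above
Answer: c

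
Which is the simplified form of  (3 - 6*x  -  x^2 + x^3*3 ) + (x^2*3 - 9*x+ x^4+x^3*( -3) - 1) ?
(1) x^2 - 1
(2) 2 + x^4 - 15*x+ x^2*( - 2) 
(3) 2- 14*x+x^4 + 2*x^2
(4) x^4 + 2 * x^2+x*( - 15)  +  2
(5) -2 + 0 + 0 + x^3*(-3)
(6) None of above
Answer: 4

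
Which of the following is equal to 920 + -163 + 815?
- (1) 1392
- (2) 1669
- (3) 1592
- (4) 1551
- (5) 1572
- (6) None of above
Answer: 5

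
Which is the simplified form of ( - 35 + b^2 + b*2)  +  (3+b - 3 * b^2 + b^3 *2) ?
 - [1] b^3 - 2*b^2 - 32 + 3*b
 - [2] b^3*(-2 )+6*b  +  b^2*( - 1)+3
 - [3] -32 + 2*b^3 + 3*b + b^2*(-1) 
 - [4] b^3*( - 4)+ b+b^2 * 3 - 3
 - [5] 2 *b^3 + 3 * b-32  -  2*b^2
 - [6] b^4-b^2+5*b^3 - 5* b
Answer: 5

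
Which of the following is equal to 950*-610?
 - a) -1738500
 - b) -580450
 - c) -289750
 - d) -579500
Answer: d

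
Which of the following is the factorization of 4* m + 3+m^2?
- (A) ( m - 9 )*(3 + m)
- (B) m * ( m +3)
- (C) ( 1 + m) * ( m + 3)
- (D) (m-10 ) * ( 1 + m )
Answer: C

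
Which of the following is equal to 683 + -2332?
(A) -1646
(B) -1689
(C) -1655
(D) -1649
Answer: D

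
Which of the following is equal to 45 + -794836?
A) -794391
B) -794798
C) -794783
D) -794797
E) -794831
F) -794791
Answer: F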